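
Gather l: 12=12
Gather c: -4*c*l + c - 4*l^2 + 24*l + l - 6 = c*(1 - 4*l) - 4*l^2 + 25*l - 6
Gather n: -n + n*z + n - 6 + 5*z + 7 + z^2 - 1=n*z + z^2 + 5*z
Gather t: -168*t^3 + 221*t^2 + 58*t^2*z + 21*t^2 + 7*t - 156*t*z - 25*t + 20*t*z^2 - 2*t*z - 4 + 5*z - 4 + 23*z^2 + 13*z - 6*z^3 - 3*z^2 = -168*t^3 + t^2*(58*z + 242) + t*(20*z^2 - 158*z - 18) - 6*z^3 + 20*z^2 + 18*z - 8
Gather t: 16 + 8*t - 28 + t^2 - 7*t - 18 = t^2 + t - 30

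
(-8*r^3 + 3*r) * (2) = -16*r^3 + 6*r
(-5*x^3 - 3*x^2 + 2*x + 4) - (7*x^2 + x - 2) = -5*x^3 - 10*x^2 + x + 6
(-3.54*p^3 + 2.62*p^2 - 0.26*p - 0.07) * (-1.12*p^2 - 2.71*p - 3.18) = 3.9648*p^5 + 6.659*p^4 + 4.4482*p^3 - 7.5486*p^2 + 1.0165*p + 0.2226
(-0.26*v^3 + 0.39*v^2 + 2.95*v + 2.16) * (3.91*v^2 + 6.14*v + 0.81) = -1.0166*v^5 - 0.0714999999999999*v^4 + 13.7185*v^3 + 26.8745*v^2 + 15.6519*v + 1.7496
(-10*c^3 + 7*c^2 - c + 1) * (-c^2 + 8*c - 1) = 10*c^5 - 87*c^4 + 67*c^3 - 16*c^2 + 9*c - 1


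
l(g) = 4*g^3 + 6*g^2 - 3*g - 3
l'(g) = 12*g^2 + 12*g - 3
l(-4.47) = -226.96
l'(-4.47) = 183.13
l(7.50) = 1999.50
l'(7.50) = 762.00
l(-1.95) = -3.99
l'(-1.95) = 19.23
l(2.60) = 100.06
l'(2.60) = 109.32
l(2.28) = 68.76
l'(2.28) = 86.74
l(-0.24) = -1.99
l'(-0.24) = -5.19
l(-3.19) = -62.22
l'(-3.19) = 80.83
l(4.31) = 415.78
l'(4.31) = 271.63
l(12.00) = 7737.00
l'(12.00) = 1869.00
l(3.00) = 150.00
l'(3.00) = 141.00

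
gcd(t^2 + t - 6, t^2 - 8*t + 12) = t - 2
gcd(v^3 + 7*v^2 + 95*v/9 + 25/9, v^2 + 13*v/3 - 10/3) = v + 5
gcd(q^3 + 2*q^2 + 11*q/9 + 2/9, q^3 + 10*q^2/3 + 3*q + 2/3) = q^2 + 4*q/3 + 1/3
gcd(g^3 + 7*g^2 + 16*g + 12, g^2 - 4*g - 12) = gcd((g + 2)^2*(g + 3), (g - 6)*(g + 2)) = g + 2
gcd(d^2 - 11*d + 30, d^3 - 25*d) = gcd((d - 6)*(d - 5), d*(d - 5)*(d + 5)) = d - 5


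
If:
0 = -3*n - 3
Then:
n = -1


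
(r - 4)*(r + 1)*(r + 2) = r^3 - r^2 - 10*r - 8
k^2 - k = k*(k - 1)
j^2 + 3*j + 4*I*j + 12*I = (j + 3)*(j + 4*I)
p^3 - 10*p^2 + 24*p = p*(p - 6)*(p - 4)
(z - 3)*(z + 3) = z^2 - 9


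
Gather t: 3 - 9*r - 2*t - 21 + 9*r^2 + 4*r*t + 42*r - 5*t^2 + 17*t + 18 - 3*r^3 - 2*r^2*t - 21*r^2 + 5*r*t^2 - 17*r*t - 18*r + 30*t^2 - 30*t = -3*r^3 - 12*r^2 + 15*r + t^2*(5*r + 25) + t*(-2*r^2 - 13*r - 15)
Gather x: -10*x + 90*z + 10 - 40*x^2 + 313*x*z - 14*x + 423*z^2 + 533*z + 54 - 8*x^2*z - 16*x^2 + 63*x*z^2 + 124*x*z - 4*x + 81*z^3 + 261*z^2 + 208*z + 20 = x^2*(-8*z - 56) + x*(63*z^2 + 437*z - 28) + 81*z^3 + 684*z^2 + 831*z + 84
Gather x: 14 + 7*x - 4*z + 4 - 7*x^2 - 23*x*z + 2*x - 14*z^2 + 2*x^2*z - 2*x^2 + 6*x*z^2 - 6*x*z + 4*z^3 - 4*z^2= x^2*(2*z - 9) + x*(6*z^2 - 29*z + 9) + 4*z^3 - 18*z^2 - 4*z + 18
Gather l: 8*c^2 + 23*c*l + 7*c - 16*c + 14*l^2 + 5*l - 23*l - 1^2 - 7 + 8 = 8*c^2 - 9*c + 14*l^2 + l*(23*c - 18)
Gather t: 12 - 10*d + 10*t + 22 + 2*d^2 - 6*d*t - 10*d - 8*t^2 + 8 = 2*d^2 - 20*d - 8*t^2 + t*(10 - 6*d) + 42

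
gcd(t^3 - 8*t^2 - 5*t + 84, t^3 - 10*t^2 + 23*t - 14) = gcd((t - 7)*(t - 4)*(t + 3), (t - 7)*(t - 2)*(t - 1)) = t - 7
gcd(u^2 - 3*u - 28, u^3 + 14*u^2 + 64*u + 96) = u + 4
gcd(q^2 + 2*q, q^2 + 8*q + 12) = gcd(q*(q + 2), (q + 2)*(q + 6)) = q + 2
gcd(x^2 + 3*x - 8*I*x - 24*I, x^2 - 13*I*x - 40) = x - 8*I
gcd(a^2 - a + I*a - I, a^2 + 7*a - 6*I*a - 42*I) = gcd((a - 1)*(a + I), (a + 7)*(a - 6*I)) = 1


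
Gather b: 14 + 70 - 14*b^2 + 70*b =-14*b^2 + 70*b + 84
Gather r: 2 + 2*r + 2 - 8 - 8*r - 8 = -6*r - 12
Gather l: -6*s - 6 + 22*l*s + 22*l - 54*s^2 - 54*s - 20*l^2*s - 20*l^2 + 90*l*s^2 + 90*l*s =l^2*(-20*s - 20) + l*(90*s^2 + 112*s + 22) - 54*s^2 - 60*s - 6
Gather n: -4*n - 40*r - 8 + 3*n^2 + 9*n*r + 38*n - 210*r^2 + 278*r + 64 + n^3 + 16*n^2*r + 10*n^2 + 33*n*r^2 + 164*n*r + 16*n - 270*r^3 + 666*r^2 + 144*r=n^3 + n^2*(16*r + 13) + n*(33*r^2 + 173*r + 50) - 270*r^3 + 456*r^2 + 382*r + 56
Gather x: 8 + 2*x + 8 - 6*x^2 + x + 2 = -6*x^2 + 3*x + 18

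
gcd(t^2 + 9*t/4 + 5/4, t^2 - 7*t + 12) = 1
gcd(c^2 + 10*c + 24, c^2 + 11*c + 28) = c + 4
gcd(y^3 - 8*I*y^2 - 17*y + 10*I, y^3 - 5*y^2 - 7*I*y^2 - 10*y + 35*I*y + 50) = y^2 - 7*I*y - 10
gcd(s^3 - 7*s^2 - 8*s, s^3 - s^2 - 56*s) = s^2 - 8*s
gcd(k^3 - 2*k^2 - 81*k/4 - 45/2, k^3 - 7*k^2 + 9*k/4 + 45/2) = k^2 - 9*k/2 - 9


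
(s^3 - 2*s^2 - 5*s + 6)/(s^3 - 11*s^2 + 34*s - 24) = (s^2 - s - 6)/(s^2 - 10*s + 24)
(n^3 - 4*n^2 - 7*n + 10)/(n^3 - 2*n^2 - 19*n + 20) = (n + 2)/(n + 4)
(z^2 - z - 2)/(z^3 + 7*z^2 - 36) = (z + 1)/(z^2 + 9*z + 18)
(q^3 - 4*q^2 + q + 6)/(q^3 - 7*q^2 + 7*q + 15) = (q - 2)/(q - 5)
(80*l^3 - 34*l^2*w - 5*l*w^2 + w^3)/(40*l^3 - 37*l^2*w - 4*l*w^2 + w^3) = (-2*l + w)/(-l + w)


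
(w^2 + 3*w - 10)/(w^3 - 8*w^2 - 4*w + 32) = (w + 5)/(w^2 - 6*w - 16)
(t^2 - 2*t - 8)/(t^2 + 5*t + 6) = (t - 4)/(t + 3)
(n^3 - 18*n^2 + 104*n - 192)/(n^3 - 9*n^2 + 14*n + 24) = (n - 8)/(n + 1)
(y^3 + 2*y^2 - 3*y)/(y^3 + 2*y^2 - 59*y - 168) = y*(y - 1)/(y^2 - y - 56)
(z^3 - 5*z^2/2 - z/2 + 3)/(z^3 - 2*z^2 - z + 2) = (z - 3/2)/(z - 1)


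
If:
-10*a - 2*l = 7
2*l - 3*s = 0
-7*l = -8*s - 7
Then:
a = -77/50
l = 21/5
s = 14/5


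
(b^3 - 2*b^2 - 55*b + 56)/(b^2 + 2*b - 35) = (b^2 - 9*b + 8)/(b - 5)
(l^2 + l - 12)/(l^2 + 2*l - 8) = (l - 3)/(l - 2)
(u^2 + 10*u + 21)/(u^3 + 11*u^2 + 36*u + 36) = (u + 7)/(u^2 + 8*u + 12)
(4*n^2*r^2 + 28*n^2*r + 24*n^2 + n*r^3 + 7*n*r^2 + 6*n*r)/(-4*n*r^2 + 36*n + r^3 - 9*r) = n*(4*n*r^2 + 28*n*r + 24*n + r^3 + 7*r^2 + 6*r)/(-4*n*r^2 + 36*n + r^3 - 9*r)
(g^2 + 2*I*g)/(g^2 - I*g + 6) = g/(g - 3*I)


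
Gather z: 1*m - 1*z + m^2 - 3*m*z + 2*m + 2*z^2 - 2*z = m^2 + 3*m + 2*z^2 + z*(-3*m - 3)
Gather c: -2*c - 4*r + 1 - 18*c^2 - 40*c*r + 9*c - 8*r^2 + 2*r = -18*c^2 + c*(7 - 40*r) - 8*r^2 - 2*r + 1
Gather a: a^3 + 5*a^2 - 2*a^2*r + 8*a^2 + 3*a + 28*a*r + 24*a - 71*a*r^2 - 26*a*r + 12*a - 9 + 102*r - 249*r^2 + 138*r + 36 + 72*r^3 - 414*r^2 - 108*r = a^3 + a^2*(13 - 2*r) + a*(-71*r^2 + 2*r + 39) + 72*r^3 - 663*r^2 + 132*r + 27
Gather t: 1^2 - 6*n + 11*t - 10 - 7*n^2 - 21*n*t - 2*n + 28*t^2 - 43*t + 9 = -7*n^2 - 8*n + 28*t^2 + t*(-21*n - 32)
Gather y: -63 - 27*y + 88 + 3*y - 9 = 16 - 24*y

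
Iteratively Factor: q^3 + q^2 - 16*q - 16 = (q + 4)*(q^2 - 3*q - 4) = (q + 1)*(q + 4)*(q - 4)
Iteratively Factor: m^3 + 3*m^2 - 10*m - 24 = (m + 4)*(m^2 - m - 6) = (m + 2)*(m + 4)*(m - 3)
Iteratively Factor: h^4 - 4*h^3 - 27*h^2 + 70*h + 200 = (h + 4)*(h^3 - 8*h^2 + 5*h + 50) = (h - 5)*(h + 4)*(h^2 - 3*h - 10) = (h - 5)^2*(h + 4)*(h + 2)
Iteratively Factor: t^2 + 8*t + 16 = (t + 4)*(t + 4)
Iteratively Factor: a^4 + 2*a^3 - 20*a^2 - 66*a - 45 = (a + 3)*(a^3 - a^2 - 17*a - 15) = (a + 1)*(a + 3)*(a^2 - 2*a - 15) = (a + 1)*(a + 3)^2*(a - 5)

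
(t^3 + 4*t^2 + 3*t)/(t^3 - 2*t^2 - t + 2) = t*(t + 3)/(t^2 - 3*t + 2)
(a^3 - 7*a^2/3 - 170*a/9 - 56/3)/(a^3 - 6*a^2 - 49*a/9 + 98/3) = (3*a + 4)/(3*a - 7)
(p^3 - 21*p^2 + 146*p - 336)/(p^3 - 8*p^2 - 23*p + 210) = (p - 8)/(p + 5)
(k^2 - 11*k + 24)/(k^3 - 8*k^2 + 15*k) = (k - 8)/(k*(k - 5))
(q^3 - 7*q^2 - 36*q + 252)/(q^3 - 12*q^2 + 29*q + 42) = (q + 6)/(q + 1)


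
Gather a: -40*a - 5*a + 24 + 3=27 - 45*a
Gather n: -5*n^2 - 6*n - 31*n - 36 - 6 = -5*n^2 - 37*n - 42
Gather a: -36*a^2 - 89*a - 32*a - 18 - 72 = -36*a^2 - 121*a - 90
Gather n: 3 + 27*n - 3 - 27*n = 0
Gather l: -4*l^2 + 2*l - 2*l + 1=1 - 4*l^2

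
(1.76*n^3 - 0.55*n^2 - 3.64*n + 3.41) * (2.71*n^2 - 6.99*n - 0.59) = 4.7696*n^5 - 13.7929*n^4 - 7.0583*n^3 + 35.0092*n^2 - 21.6883*n - 2.0119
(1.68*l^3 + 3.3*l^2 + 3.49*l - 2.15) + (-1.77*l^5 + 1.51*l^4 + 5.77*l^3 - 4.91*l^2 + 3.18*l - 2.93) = -1.77*l^5 + 1.51*l^4 + 7.45*l^3 - 1.61*l^2 + 6.67*l - 5.08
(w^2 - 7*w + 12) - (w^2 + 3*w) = 12 - 10*w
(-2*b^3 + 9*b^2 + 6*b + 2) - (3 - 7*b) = -2*b^3 + 9*b^2 + 13*b - 1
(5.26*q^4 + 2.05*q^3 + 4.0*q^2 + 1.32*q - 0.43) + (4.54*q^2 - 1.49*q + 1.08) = 5.26*q^4 + 2.05*q^3 + 8.54*q^2 - 0.17*q + 0.65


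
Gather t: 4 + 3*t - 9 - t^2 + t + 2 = -t^2 + 4*t - 3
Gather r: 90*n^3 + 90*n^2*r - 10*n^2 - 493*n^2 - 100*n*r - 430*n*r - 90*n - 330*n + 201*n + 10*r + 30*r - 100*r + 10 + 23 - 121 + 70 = 90*n^3 - 503*n^2 - 219*n + r*(90*n^2 - 530*n - 60) - 18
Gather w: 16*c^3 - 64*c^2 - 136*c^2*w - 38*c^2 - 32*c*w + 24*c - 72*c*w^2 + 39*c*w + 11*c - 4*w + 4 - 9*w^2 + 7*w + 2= 16*c^3 - 102*c^2 + 35*c + w^2*(-72*c - 9) + w*(-136*c^2 + 7*c + 3) + 6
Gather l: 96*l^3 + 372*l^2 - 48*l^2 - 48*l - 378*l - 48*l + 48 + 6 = 96*l^3 + 324*l^2 - 474*l + 54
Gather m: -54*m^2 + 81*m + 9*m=-54*m^2 + 90*m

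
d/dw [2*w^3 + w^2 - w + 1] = 6*w^2 + 2*w - 1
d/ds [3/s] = -3/s^2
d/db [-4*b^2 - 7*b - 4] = -8*b - 7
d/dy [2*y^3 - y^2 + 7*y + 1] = 6*y^2 - 2*y + 7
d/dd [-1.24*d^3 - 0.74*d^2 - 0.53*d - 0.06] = -3.72*d^2 - 1.48*d - 0.53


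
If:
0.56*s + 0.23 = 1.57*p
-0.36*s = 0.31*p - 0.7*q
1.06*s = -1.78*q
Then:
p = 0.13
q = 0.03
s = -0.05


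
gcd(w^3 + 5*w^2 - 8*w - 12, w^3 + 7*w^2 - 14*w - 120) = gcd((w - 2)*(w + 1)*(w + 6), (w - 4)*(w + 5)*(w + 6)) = w + 6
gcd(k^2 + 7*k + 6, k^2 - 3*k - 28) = 1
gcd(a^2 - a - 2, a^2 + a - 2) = 1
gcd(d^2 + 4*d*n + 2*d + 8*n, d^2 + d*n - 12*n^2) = d + 4*n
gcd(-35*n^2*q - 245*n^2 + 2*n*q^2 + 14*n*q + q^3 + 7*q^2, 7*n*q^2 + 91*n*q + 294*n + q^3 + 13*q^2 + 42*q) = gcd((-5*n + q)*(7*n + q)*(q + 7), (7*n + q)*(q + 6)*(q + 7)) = 7*n*q + 49*n + q^2 + 7*q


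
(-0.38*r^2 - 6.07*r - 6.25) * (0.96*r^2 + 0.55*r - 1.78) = -0.3648*r^4 - 6.0362*r^3 - 8.6621*r^2 + 7.3671*r + 11.125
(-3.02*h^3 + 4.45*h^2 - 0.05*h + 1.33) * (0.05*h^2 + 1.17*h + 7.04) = -0.151*h^5 - 3.3109*h^4 - 16.0568*h^3 + 31.336*h^2 + 1.2041*h + 9.3632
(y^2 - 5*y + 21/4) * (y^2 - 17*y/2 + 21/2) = y^4 - 27*y^3/2 + 233*y^2/4 - 777*y/8 + 441/8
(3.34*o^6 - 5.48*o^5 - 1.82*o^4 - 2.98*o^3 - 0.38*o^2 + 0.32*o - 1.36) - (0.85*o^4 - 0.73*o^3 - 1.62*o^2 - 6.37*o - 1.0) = 3.34*o^6 - 5.48*o^5 - 2.67*o^4 - 2.25*o^3 + 1.24*o^2 + 6.69*o - 0.36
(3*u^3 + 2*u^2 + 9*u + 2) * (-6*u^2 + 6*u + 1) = -18*u^5 + 6*u^4 - 39*u^3 + 44*u^2 + 21*u + 2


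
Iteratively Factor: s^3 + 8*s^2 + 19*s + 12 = (s + 3)*(s^2 + 5*s + 4) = (s + 3)*(s + 4)*(s + 1)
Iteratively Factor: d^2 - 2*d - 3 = (d + 1)*(d - 3)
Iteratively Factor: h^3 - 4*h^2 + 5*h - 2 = (h - 2)*(h^2 - 2*h + 1) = (h - 2)*(h - 1)*(h - 1)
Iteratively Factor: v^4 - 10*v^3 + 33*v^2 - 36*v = (v - 3)*(v^3 - 7*v^2 + 12*v) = v*(v - 3)*(v^2 - 7*v + 12) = v*(v - 3)^2*(v - 4)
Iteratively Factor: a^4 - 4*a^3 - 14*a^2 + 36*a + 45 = (a - 5)*(a^3 + a^2 - 9*a - 9) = (a - 5)*(a - 3)*(a^2 + 4*a + 3) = (a - 5)*(a - 3)*(a + 1)*(a + 3)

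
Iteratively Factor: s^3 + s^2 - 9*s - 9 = (s + 1)*(s^2 - 9) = (s + 1)*(s + 3)*(s - 3)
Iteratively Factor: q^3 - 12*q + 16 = (q - 2)*(q^2 + 2*q - 8) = (q - 2)*(q + 4)*(q - 2)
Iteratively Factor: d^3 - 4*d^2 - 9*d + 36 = (d + 3)*(d^2 - 7*d + 12) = (d - 4)*(d + 3)*(d - 3)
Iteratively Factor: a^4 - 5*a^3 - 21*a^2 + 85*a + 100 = (a + 4)*(a^3 - 9*a^2 + 15*a + 25) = (a - 5)*(a + 4)*(a^2 - 4*a - 5) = (a - 5)*(a + 1)*(a + 4)*(a - 5)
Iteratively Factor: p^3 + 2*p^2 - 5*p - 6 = (p + 3)*(p^2 - p - 2) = (p + 1)*(p + 3)*(p - 2)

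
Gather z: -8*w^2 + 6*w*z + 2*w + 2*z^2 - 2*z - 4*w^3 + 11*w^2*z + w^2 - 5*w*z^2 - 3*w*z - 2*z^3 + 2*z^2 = -4*w^3 - 7*w^2 + 2*w - 2*z^3 + z^2*(4 - 5*w) + z*(11*w^2 + 3*w - 2)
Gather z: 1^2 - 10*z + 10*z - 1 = 0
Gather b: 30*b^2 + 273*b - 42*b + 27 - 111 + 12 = 30*b^2 + 231*b - 72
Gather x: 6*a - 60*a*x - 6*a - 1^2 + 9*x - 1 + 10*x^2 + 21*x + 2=10*x^2 + x*(30 - 60*a)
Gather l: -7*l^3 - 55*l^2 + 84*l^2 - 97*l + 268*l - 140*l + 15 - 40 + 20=-7*l^3 + 29*l^2 + 31*l - 5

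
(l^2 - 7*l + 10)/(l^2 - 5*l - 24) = (-l^2 + 7*l - 10)/(-l^2 + 5*l + 24)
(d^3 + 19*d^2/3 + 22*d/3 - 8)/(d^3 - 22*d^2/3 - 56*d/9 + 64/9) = 3*(d^2 + 7*d + 12)/(3*d^2 - 20*d - 32)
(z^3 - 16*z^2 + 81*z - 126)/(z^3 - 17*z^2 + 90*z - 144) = (z - 7)/(z - 8)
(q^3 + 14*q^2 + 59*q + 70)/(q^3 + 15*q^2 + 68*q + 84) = (q + 5)/(q + 6)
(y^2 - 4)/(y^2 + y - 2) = (y - 2)/(y - 1)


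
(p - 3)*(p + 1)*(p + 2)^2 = p^4 + 2*p^3 - 7*p^2 - 20*p - 12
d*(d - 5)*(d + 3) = d^3 - 2*d^2 - 15*d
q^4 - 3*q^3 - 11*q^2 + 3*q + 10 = (q - 5)*(q - 1)*(q + 1)*(q + 2)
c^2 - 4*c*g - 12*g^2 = (c - 6*g)*(c + 2*g)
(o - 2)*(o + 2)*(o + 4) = o^3 + 4*o^2 - 4*o - 16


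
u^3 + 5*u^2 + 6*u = u*(u + 2)*(u + 3)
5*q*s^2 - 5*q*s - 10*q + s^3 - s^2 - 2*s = (5*q + s)*(s - 2)*(s + 1)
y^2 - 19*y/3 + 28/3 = (y - 4)*(y - 7/3)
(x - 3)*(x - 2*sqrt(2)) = x^2 - 3*x - 2*sqrt(2)*x + 6*sqrt(2)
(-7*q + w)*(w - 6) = -7*q*w + 42*q + w^2 - 6*w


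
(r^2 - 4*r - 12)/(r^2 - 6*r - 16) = (r - 6)/(r - 8)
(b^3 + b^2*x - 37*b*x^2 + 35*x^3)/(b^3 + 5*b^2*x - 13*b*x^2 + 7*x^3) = (-b + 5*x)/(-b + x)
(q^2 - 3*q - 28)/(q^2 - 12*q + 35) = (q + 4)/(q - 5)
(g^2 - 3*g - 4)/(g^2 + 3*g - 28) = (g + 1)/(g + 7)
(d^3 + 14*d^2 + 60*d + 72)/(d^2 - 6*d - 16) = (d^2 + 12*d + 36)/(d - 8)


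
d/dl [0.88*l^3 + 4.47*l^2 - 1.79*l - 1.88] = 2.64*l^2 + 8.94*l - 1.79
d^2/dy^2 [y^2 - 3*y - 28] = 2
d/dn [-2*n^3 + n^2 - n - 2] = -6*n^2 + 2*n - 1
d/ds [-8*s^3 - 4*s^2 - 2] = 8*s*(-3*s - 1)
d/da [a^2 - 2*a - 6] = 2*a - 2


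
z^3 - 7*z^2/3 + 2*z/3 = z*(z - 2)*(z - 1/3)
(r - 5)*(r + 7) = r^2 + 2*r - 35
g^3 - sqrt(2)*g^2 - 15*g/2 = g*(g - 5*sqrt(2)/2)*(g + 3*sqrt(2)/2)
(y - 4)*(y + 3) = y^2 - y - 12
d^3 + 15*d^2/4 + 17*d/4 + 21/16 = (d + 1/2)*(d + 3/2)*(d + 7/4)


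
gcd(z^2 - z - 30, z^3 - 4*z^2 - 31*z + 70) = z + 5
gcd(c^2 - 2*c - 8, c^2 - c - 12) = c - 4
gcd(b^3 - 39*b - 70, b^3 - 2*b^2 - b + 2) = 1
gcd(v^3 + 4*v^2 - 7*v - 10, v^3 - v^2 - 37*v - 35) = v^2 + 6*v + 5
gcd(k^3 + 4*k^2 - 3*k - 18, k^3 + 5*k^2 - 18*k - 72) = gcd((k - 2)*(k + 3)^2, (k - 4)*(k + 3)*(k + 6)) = k + 3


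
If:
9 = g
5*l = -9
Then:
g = 9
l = -9/5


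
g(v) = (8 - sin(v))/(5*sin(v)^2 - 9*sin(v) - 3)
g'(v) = (8 - sin(v))*(-10*sin(v)*cos(v) + 9*cos(v))/(5*sin(v)^2 - 9*sin(v) - 3)^2 - cos(v)/(5*sin(v)^2 - 9*sin(v) - 3)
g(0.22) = -1.65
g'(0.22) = 2.52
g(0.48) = -1.24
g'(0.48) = 0.94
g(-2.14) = 1.09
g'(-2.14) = -1.19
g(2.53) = -1.14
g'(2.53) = -0.59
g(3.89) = 1.60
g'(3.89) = -3.26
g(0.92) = -1.03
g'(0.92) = 0.18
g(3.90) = 1.56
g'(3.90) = -3.11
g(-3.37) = -1.63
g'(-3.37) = -2.43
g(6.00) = -87.25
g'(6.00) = 10421.88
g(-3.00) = -4.99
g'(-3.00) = -32.18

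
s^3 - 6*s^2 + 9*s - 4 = (s - 4)*(s - 1)^2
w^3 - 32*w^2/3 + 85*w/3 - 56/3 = (w - 7)*(w - 8/3)*(w - 1)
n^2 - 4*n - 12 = (n - 6)*(n + 2)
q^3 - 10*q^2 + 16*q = q*(q - 8)*(q - 2)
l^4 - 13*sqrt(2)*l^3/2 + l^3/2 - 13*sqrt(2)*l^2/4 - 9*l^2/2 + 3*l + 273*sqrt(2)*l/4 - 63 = (l - 3)*(l + 7/2)*(l - 6*sqrt(2))*(l - sqrt(2)/2)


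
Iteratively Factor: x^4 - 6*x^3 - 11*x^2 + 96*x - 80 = (x + 4)*(x^3 - 10*x^2 + 29*x - 20) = (x - 5)*(x + 4)*(x^2 - 5*x + 4) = (x - 5)*(x - 4)*(x + 4)*(x - 1)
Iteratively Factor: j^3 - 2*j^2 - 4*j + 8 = (j - 2)*(j^2 - 4) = (j - 2)^2*(j + 2)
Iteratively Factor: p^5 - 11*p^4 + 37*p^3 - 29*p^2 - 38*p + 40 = (p - 4)*(p^4 - 7*p^3 + 9*p^2 + 7*p - 10) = (p - 4)*(p + 1)*(p^3 - 8*p^2 + 17*p - 10) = (p - 4)*(p - 2)*(p + 1)*(p^2 - 6*p + 5) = (p - 4)*(p - 2)*(p - 1)*(p + 1)*(p - 5)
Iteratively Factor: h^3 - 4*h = (h + 2)*(h^2 - 2*h) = (h - 2)*(h + 2)*(h)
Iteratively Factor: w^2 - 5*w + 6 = (w - 3)*(w - 2)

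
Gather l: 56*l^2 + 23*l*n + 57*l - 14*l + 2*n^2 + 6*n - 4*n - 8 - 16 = 56*l^2 + l*(23*n + 43) + 2*n^2 + 2*n - 24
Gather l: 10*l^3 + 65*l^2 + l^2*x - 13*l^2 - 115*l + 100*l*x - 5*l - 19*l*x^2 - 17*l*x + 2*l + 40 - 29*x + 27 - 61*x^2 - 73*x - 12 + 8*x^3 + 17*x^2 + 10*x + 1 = 10*l^3 + l^2*(x + 52) + l*(-19*x^2 + 83*x - 118) + 8*x^3 - 44*x^2 - 92*x + 56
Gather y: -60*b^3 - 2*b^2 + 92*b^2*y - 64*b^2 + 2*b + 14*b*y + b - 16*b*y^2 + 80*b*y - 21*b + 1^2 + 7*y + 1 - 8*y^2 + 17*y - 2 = -60*b^3 - 66*b^2 - 18*b + y^2*(-16*b - 8) + y*(92*b^2 + 94*b + 24)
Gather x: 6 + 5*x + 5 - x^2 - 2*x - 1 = -x^2 + 3*x + 10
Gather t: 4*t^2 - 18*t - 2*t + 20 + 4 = 4*t^2 - 20*t + 24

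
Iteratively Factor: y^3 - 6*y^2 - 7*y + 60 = (y + 3)*(y^2 - 9*y + 20) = (y - 4)*(y + 3)*(y - 5)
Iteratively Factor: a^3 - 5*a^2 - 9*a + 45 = (a - 5)*(a^2 - 9) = (a - 5)*(a - 3)*(a + 3)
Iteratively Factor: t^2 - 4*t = (t)*(t - 4)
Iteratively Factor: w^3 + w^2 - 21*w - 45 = (w - 5)*(w^2 + 6*w + 9) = (w - 5)*(w + 3)*(w + 3)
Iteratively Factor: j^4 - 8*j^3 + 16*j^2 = (j)*(j^3 - 8*j^2 + 16*j) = j*(j - 4)*(j^2 - 4*j) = j^2*(j - 4)*(j - 4)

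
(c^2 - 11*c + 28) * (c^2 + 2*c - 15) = c^4 - 9*c^3 - 9*c^2 + 221*c - 420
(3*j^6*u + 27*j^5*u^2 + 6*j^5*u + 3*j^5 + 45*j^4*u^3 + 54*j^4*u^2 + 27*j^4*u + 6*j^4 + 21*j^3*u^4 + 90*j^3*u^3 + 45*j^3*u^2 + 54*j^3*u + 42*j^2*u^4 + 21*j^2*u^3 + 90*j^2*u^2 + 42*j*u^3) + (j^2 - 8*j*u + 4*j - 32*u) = 3*j^6*u + 27*j^5*u^2 + 6*j^5*u + 3*j^5 + 45*j^4*u^3 + 54*j^4*u^2 + 27*j^4*u + 6*j^4 + 21*j^3*u^4 + 90*j^3*u^3 + 45*j^3*u^2 + 54*j^3*u + 42*j^2*u^4 + 21*j^2*u^3 + 90*j^2*u^2 + j^2 + 42*j*u^3 - 8*j*u + 4*j - 32*u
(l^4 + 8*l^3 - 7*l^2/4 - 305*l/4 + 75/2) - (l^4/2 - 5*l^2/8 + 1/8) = l^4/2 + 8*l^3 - 9*l^2/8 - 305*l/4 + 299/8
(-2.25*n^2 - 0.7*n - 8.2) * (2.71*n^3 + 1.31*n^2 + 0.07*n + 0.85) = -6.0975*n^5 - 4.8445*n^4 - 23.2965*n^3 - 12.7035*n^2 - 1.169*n - 6.97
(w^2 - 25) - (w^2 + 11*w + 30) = -11*w - 55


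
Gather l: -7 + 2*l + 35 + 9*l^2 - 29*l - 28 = 9*l^2 - 27*l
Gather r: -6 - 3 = -9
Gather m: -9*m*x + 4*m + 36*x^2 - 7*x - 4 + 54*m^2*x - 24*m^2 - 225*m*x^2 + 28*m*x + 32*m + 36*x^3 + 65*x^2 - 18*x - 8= m^2*(54*x - 24) + m*(-225*x^2 + 19*x + 36) + 36*x^3 + 101*x^2 - 25*x - 12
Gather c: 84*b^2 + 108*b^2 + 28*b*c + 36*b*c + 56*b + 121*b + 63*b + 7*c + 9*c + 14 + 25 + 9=192*b^2 + 240*b + c*(64*b + 16) + 48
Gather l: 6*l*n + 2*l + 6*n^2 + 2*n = l*(6*n + 2) + 6*n^2 + 2*n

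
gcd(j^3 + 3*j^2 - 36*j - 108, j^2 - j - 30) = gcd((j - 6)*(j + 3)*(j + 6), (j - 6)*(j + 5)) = j - 6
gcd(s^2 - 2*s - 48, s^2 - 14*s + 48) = s - 8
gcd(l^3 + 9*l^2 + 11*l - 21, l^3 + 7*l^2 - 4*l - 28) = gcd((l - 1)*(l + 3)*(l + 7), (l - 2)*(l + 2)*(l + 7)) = l + 7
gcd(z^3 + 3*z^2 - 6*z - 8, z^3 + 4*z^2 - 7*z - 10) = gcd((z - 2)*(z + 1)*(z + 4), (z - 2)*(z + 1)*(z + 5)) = z^2 - z - 2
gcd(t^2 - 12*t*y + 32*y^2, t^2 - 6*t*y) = 1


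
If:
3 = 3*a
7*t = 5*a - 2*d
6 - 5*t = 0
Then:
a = 1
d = -17/10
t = 6/5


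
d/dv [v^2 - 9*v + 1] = 2*v - 9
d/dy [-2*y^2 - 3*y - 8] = -4*y - 3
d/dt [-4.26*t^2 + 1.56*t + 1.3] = 1.56 - 8.52*t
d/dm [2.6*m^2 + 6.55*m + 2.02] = 5.2*m + 6.55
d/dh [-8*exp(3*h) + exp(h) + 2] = -24*exp(3*h) + exp(h)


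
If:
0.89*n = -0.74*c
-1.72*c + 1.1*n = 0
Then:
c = 0.00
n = 0.00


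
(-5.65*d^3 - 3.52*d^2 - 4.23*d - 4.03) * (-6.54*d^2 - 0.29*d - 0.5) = 36.951*d^5 + 24.6593*d^4 + 31.51*d^3 + 29.3429*d^2 + 3.2837*d + 2.015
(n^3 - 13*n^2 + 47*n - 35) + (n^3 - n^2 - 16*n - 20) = 2*n^3 - 14*n^2 + 31*n - 55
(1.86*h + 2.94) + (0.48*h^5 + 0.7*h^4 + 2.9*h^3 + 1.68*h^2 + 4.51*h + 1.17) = 0.48*h^5 + 0.7*h^4 + 2.9*h^3 + 1.68*h^2 + 6.37*h + 4.11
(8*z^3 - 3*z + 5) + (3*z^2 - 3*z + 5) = 8*z^3 + 3*z^2 - 6*z + 10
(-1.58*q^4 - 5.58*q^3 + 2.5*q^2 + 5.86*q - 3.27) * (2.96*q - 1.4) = -4.6768*q^5 - 14.3048*q^4 + 15.212*q^3 + 13.8456*q^2 - 17.8832*q + 4.578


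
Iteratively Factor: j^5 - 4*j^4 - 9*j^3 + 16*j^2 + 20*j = (j + 1)*(j^4 - 5*j^3 - 4*j^2 + 20*j) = j*(j + 1)*(j^3 - 5*j^2 - 4*j + 20) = j*(j - 2)*(j + 1)*(j^2 - 3*j - 10) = j*(j - 5)*(j - 2)*(j + 1)*(j + 2)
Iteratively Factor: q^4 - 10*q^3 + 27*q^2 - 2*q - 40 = (q + 1)*(q^3 - 11*q^2 + 38*q - 40) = (q - 4)*(q + 1)*(q^2 - 7*q + 10) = (q - 4)*(q - 2)*(q + 1)*(q - 5)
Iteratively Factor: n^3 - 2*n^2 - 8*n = (n + 2)*(n^2 - 4*n) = (n - 4)*(n + 2)*(n)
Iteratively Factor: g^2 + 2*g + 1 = (g + 1)*(g + 1)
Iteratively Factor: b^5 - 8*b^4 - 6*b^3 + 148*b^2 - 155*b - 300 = (b - 5)*(b^4 - 3*b^3 - 21*b^2 + 43*b + 60) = (b - 5)*(b + 4)*(b^3 - 7*b^2 + 7*b + 15) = (b - 5)*(b + 1)*(b + 4)*(b^2 - 8*b + 15) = (b - 5)*(b - 3)*(b + 1)*(b + 4)*(b - 5)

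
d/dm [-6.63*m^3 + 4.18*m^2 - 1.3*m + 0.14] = -19.89*m^2 + 8.36*m - 1.3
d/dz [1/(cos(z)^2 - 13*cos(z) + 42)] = (2*cos(z) - 13)*sin(z)/(cos(z)^2 - 13*cos(z) + 42)^2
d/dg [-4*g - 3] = -4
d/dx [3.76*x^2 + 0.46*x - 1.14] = 7.52*x + 0.46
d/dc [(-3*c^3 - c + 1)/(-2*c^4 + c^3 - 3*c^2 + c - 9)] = ((9*c^2 + 1)*(2*c^4 - c^3 + 3*c^2 - c + 9) - (3*c^3 + c - 1)*(8*c^3 - 3*c^2 + 6*c - 1))/(2*c^4 - c^3 + 3*c^2 - c + 9)^2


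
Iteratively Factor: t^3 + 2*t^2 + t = (t + 1)*(t^2 + t) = t*(t + 1)*(t + 1)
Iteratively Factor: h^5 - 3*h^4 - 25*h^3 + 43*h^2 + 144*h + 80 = (h + 4)*(h^4 - 7*h^3 + 3*h^2 + 31*h + 20) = (h + 1)*(h + 4)*(h^3 - 8*h^2 + 11*h + 20) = (h - 4)*(h + 1)*(h + 4)*(h^2 - 4*h - 5) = (h - 5)*(h - 4)*(h + 1)*(h + 4)*(h + 1)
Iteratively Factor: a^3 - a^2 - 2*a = (a + 1)*(a^2 - 2*a) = a*(a + 1)*(a - 2)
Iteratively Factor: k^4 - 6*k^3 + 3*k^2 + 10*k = (k - 5)*(k^3 - k^2 - 2*k) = k*(k - 5)*(k^2 - k - 2) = k*(k - 5)*(k - 2)*(k + 1)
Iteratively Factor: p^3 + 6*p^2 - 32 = (p - 2)*(p^2 + 8*p + 16) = (p - 2)*(p + 4)*(p + 4)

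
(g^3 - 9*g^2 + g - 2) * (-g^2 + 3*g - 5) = -g^5 + 12*g^4 - 33*g^3 + 50*g^2 - 11*g + 10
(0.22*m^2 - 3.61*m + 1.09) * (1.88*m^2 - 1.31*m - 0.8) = 0.4136*m^4 - 7.075*m^3 + 6.6023*m^2 + 1.4601*m - 0.872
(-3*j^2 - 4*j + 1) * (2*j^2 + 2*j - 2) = -6*j^4 - 14*j^3 + 10*j - 2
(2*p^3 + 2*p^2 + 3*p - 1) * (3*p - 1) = 6*p^4 + 4*p^3 + 7*p^2 - 6*p + 1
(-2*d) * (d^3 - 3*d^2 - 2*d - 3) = -2*d^4 + 6*d^3 + 4*d^2 + 6*d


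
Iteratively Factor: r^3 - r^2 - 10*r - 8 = (r - 4)*(r^2 + 3*r + 2) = (r - 4)*(r + 2)*(r + 1)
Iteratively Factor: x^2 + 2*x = (x)*(x + 2)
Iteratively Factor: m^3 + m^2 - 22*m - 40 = (m - 5)*(m^2 + 6*m + 8) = (m - 5)*(m + 2)*(m + 4)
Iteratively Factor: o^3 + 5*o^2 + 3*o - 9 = (o - 1)*(o^2 + 6*o + 9) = (o - 1)*(o + 3)*(o + 3)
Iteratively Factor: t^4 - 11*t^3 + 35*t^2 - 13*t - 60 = (t - 4)*(t^3 - 7*t^2 + 7*t + 15) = (t - 5)*(t - 4)*(t^2 - 2*t - 3) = (t - 5)*(t - 4)*(t + 1)*(t - 3)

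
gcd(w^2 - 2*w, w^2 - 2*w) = w^2 - 2*w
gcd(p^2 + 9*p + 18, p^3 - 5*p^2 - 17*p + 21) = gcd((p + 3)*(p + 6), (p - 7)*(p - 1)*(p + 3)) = p + 3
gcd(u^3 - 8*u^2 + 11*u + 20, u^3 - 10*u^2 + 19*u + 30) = u^2 - 4*u - 5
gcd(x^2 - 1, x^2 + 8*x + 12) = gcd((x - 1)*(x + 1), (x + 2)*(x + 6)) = 1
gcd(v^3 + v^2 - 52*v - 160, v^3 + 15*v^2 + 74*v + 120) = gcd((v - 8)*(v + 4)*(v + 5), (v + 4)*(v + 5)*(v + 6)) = v^2 + 9*v + 20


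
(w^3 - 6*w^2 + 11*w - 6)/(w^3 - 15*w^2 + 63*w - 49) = (w^2 - 5*w + 6)/(w^2 - 14*w + 49)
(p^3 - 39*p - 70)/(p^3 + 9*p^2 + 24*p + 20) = (p - 7)/(p + 2)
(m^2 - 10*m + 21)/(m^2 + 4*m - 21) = (m - 7)/(m + 7)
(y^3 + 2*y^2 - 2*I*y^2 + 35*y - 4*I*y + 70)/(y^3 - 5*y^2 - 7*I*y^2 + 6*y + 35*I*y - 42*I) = (y^2 + y*(2 + 5*I) + 10*I)/(y^2 - 5*y + 6)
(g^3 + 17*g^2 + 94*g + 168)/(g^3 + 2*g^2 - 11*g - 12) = (g^2 + 13*g + 42)/(g^2 - 2*g - 3)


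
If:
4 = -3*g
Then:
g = -4/3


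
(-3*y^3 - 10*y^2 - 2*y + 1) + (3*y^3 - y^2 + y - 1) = -11*y^2 - y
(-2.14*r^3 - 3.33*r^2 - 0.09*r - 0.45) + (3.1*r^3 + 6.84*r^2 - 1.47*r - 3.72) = 0.96*r^3 + 3.51*r^2 - 1.56*r - 4.17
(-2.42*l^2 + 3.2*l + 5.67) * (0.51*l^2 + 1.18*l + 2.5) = -1.2342*l^4 - 1.2236*l^3 + 0.6177*l^2 + 14.6906*l + 14.175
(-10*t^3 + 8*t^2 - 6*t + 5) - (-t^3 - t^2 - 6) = -9*t^3 + 9*t^2 - 6*t + 11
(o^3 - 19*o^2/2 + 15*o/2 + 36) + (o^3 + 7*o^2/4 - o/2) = 2*o^3 - 31*o^2/4 + 7*o + 36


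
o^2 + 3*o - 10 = (o - 2)*(o + 5)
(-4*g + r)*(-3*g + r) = 12*g^2 - 7*g*r + r^2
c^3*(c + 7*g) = c^4 + 7*c^3*g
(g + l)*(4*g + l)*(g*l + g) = 4*g^3*l + 4*g^3 + 5*g^2*l^2 + 5*g^2*l + g*l^3 + g*l^2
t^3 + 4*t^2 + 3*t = t*(t + 1)*(t + 3)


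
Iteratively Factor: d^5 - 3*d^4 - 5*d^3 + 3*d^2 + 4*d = (d - 4)*(d^4 + d^3 - d^2 - d) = d*(d - 4)*(d^3 + d^2 - d - 1) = d*(d - 4)*(d - 1)*(d^2 + 2*d + 1) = d*(d - 4)*(d - 1)*(d + 1)*(d + 1)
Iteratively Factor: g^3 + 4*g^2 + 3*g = (g + 1)*(g^2 + 3*g) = (g + 1)*(g + 3)*(g)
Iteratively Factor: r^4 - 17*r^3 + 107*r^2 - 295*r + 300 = (r - 3)*(r^3 - 14*r^2 + 65*r - 100) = (r - 5)*(r - 3)*(r^2 - 9*r + 20) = (r - 5)^2*(r - 3)*(r - 4)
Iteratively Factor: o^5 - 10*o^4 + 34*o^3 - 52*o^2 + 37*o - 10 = (o - 1)*(o^4 - 9*o^3 + 25*o^2 - 27*o + 10) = (o - 1)^2*(o^3 - 8*o^2 + 17*o - 10) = (o - 2)*(o - 1)^2*(o^2 - 6*o + 5) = (o - 5)*(o - 2)*(o - 1)^2*(o - 1)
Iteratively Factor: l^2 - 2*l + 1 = (l - 1)*(l - 1)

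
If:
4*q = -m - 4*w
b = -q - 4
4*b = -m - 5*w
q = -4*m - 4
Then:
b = -320/143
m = -80/143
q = -252/143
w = 272/143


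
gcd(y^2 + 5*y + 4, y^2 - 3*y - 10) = 1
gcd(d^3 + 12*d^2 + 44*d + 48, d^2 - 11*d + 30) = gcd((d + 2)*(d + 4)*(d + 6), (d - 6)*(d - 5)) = 1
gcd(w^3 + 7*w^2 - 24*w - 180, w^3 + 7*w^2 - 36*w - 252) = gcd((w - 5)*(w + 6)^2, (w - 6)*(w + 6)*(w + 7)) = w + 6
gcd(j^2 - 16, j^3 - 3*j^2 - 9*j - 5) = 1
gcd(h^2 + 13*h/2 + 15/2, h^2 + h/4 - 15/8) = h + 3/2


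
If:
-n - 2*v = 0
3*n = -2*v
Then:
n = 0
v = 0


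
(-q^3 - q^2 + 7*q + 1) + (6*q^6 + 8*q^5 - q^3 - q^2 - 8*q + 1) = 6*q^6 + 8*q^5 - 2*q^3 - 2*q^2 - q + 2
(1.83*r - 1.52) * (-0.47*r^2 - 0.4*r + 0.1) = -0.8601*r^3 - 0.0176000000000002*r^2 + 0.791*r - 0.152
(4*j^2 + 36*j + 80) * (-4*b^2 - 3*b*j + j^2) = -16*b^2*j^2 - 144*b^2*j - 320*b^2 - 12*b*j^3 - 108*b*j^2 - 240*b*j + 4*j^4 + 36*j^3 + 80*j^2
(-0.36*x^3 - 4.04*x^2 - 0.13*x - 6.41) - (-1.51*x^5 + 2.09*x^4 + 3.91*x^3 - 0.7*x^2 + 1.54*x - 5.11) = 1.51*x^5 - 2.09*x^4 - 4.27*x^3 - 3.34*x^2 - 1.67*x - 1.3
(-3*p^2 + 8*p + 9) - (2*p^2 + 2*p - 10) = -5*p^2 + 6*p + 19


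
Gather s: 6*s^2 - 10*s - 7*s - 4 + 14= 6*s^2 - 17*s + 10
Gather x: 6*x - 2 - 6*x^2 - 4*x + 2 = -6*x^2 + 2*x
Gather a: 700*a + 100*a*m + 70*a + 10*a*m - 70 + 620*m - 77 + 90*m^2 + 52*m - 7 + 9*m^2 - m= a*(110*m + 770) + 99*m^2 + 671*m - 154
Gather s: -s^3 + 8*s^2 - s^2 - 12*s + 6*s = -s^3 + 7*s^2 - 6*s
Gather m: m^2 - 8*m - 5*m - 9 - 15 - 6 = m^2 - 13*m - 30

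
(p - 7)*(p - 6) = p^2 - 13*p + 42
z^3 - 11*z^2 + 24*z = z*(z - 8)*(z - 3)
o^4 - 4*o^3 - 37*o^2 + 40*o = o*(o - 8)*(o - 1)*(o + 5)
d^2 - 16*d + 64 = (d - 8)^2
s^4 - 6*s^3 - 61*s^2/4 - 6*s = s*(s - 8)*(s + 1/2)*(s + 3/2)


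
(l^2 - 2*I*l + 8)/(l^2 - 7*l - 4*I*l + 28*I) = (l + 2*I)/(l - 7)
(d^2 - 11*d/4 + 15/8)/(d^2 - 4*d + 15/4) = (4*d - 5)/(2*(2*d - 5))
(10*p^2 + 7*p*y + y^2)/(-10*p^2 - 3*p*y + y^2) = (5*p + y)/(-5*p + y)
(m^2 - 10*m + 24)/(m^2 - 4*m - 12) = (m - 4)/(m + 2)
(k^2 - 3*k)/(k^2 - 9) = k/(k + 3)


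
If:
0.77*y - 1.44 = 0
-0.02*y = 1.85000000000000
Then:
No Solution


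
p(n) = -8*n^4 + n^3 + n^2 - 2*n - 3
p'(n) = -32*n^3 + 3*n^2 + 2*n - 2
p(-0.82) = -4.86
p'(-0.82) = 16.02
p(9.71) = -70128.57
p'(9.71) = -28995.68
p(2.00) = -123.00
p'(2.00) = -242.00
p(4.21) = -2432.23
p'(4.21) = -2328.20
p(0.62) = -4.80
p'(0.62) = -7.23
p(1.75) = -73.11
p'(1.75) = -160.81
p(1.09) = -13.99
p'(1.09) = -37.70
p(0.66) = -5.11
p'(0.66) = -8.57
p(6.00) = -10131.00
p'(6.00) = -6794.00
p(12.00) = -164043.00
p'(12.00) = -54842.00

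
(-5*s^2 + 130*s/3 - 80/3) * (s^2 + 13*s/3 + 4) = -5*s^4 + 65*s^3/3 + 1270*s^2/9 + 520*s/9 - 320/3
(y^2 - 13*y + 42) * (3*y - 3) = 3*y^3 - 42*y^2 + 165*y - 126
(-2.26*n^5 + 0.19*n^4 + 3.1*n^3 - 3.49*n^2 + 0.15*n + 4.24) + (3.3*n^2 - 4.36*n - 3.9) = -2.26*n^5 + 0.19*n^4 + 3.1*n^3 - 0.19*n^2 - 4.21*n + 0.34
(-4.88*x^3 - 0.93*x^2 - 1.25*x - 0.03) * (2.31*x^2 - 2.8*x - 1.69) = -11.2728*x^5 + 11.5157*x^4 + 7.9637*x^3 + 5.0024*x^2 + 2.1965*x + 0.0507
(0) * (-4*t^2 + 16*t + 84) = 0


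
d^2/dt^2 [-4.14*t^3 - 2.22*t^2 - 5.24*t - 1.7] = -24.84*t - 4.44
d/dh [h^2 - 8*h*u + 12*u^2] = 2*h - 8*u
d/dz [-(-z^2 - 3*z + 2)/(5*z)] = (z^2 + 2)/(5*z^2)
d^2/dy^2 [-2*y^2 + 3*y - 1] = -4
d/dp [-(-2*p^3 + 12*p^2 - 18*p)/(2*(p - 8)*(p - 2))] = (p^4 - 20*p^3 + 99*p^2 - 192*p + 144)/(p^4 - 20*p^3 + 132*p^2 - 320*p + 256)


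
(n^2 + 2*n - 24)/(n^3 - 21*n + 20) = (n + 6)/(n^2 + 4*n - 5)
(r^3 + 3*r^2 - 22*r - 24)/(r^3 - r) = (r^2 + 2*r - 24)/(r*(r - 1))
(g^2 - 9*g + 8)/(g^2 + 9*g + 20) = (g^2 - 9*g + 8)/(g^2 + 9*g + 20)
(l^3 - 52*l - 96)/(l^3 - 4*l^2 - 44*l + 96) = (l + 2)/(l - 2)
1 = 1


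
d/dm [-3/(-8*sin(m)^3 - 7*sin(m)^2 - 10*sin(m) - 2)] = 6*(-7*sin(m) + 6*cos(2*m) - 11)*cos(m)/(8*sin(m)^3 + 7*sin(m)^2 + 10*sin(m) + 2)^2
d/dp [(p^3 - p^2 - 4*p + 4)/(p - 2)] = 2*p + 1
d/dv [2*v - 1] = 2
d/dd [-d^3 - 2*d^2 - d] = -3*d^2 - 4*d - 1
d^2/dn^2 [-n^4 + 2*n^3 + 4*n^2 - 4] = -12*n^2 + 12*n + 8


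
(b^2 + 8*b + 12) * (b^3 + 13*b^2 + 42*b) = b^5 + 21*b^4 + 158*b^3 + 492*b^2 + 504*b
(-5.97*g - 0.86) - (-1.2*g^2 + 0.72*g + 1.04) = 1.2*g^2 - 6.69*g - 1.9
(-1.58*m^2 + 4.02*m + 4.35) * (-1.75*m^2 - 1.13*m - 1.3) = 2.765*m^4 - 5.2496*m^3 - 10.1011*m^2 - 10.1415*m - 5.655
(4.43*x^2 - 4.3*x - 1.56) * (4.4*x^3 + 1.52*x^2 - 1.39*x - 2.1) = 19.492*x^5 - 12.1864*x^4 - 19.5577*x^3 - 5.6972*x^2 + 11.1984*x + 3.276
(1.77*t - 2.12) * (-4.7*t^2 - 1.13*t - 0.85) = -8.319*t^3 + 7.9639*t^2 + 0.8911*t + 1.802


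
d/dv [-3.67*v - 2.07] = -3.67000000000000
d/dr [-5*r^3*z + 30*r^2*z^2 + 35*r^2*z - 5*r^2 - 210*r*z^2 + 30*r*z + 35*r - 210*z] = -15*r^2*z + 60*r*z^2 + 70*r*z - 10*r - 210*z^2 + 30*z + 35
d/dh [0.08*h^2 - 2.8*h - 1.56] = 0.16*h - 2.8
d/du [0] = 0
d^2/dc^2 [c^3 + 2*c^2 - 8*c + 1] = 6*c + 4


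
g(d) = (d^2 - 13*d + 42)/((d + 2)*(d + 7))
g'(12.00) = 0.03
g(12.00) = 0.11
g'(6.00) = -0.00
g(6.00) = 0.00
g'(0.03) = -2.76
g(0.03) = 2.92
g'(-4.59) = 4.12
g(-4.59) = -19.66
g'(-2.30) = -158.35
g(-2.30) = -54.74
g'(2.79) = -0.25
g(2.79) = 0.29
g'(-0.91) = -11.14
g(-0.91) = 8.23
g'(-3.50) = -3.43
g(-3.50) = -19.00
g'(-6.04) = 38.61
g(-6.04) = -40.48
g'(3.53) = -0.14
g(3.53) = 0.15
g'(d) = (2*d - 13)/((d + 2)*(d + 7)) - (d^2 - 13*d + 42)/((d + 2)*(d + 7)^2) - (d^2 - 13*d + 42)/((d + 2)^2*(d + 7)) = 2*(11*d^2 - 28*d - 280)/(d^4 + 18*d^3 + 109*d^2 + 252*d + 196)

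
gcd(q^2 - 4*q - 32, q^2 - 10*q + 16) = q - 8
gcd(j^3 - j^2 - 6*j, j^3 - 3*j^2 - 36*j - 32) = 1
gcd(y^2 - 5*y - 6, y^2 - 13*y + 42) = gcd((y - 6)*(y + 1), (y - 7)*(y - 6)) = y - 6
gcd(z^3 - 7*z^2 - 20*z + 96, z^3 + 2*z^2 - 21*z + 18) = z - 3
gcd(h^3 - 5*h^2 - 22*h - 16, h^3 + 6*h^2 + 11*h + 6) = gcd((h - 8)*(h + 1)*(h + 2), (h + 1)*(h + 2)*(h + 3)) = h^2 + 3*h + 2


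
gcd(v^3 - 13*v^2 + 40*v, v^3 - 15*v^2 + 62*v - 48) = v - 8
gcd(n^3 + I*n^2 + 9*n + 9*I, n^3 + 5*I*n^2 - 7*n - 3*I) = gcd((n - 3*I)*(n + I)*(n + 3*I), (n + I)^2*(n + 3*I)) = n^2 + 4*I*n - 3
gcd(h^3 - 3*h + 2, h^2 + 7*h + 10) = h + 2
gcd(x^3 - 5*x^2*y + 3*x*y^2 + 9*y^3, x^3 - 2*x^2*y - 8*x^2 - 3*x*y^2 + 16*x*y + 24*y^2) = x^2 - 2*x*y - 3*y^2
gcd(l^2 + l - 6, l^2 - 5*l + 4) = 1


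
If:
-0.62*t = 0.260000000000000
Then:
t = -0.42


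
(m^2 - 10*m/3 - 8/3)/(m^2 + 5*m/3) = (3*m^2 - 10*m - 8)/(m*(3*m + 5))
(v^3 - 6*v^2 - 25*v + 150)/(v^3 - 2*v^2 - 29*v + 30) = (v - 5)/(v - 1)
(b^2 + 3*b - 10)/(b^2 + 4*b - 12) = (b + 5)/(b + 6)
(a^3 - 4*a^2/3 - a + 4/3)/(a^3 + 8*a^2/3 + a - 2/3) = (3*a^2 - 7*a + 4)/(3*a^2 + 5*a - 2)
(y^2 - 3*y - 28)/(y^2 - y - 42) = (y + 4)/(y + 6)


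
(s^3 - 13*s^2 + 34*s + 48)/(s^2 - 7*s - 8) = s - 6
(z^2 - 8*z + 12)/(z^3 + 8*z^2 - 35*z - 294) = (z - 2)/(z^2 + 14*z + 49)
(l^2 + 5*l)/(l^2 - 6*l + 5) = l*(l + 5)/(l^2 - 6*l + 5)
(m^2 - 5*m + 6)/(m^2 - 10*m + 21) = (m - 2)/(m - 7)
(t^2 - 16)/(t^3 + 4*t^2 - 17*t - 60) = (t + 4)/(t^2 + 8*t + 15)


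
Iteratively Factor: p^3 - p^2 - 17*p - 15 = (p - 5)*(p^2 + 4*p + 3) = (p - 5)*(p + 1)*(p + 3)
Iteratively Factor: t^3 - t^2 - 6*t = (t + 2)*(t^2 - 3*t) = t*(t + 2)*(t - 3)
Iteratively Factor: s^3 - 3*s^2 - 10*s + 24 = (s - 2)*(s^2 - s - 12) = (s - 4)*(s - 2)*(s + 3)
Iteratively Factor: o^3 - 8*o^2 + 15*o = (o)*(o^2 - 8*o + 15) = o*(o - 3)*(o - 5)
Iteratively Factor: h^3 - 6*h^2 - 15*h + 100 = (h - 5)*(h^2 - h - 20) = (h - 5)*(h + 4)*(h - 5)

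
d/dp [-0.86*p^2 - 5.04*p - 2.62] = -1.72*p - 5.04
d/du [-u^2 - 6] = -2*u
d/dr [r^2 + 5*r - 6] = 2*r + 5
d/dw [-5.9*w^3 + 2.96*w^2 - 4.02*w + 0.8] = -17.7*w^2 + 5.92*w - 4.02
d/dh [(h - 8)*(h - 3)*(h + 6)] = 3*h^2 - 10*h - 42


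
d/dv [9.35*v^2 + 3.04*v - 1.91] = 18.7*v + 3.04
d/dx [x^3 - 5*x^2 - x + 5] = 3*x^2 - 10*x - 1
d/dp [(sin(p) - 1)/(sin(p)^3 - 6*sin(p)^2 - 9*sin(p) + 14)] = (5 - 2*sin(p))*cos(p)/((sin(p) - 7)^2*(sin(p) + 2)^2)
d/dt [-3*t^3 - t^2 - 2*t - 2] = -9*t^2 - 2*t - 2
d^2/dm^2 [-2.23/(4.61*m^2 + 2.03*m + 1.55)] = (94.784366*m^2 + 41.738018*m - 2.23*(9.22*m + 2.03)*(18.44*m + 4.06) + 31.86893)/(4.61*m^2 + 2.03*m + 1.55)^3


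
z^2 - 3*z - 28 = (z - 7)*(z + 4)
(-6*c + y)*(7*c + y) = -42*c^2 + c*y + y^2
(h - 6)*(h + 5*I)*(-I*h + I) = -I*h^3 + 5*h^2 + 7*I*h^2 - 35*h - 6*I*h + 30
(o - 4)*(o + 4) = o^2 - 16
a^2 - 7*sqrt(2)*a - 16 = (a - 8*sqrt(2))*(a + sqrt(2))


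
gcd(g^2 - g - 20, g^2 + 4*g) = g + 4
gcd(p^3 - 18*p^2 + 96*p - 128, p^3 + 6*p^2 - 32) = p - 2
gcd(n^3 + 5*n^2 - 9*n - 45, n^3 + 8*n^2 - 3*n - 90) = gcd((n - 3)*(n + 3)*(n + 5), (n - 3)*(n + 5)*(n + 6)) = n^2 + 2*n - 15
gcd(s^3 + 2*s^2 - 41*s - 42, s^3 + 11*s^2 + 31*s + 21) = s^2 + 8*s + 7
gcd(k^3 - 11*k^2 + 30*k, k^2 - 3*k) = k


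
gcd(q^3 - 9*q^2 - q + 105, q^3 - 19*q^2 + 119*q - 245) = q^2 - 12*q + 35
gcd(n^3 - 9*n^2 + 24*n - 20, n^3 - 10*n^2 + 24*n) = 1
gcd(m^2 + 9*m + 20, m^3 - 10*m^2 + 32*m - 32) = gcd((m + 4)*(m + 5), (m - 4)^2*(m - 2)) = 1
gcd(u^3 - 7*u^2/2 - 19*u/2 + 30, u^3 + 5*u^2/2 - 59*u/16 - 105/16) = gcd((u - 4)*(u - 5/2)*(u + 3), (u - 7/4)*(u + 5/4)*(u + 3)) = u + 3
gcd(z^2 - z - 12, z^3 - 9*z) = z + 3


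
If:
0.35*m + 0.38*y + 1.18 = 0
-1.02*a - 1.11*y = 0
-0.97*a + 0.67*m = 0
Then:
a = -7.49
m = -10.84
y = 6.88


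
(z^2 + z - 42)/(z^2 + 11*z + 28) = (z - 6)/(z + 4)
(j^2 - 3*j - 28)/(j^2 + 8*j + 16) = (j - 7)/(j + 4)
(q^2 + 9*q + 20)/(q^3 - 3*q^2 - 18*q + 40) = (q + 5)/(q^2 - 7*q + 10)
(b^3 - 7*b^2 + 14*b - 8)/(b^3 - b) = (b^2 - 6*b + 8)/(b*(b + 1))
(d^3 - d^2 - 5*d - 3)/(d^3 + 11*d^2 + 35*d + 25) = (d^2 - 2*d - 3)/(d^2 + 10*d + 25)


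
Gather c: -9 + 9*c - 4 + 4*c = 13*c - 13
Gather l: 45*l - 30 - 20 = 45*l - 50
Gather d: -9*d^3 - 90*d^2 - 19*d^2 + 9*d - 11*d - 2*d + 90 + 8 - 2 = -9*d^3 - 109*d^2 - 4*d + 96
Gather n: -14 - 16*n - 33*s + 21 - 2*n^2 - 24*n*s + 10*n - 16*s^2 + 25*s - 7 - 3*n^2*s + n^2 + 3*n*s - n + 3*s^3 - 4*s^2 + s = n^2*(-3*s - 1) + n*(-21*s - 7) + 3*s^3 - 20*s^2 - 7*s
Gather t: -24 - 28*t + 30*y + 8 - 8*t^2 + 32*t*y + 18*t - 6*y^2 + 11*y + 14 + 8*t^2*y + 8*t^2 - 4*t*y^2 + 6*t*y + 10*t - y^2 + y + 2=8*t^2*y + t*(-4*y^2 + 38*y) - 7*y^2 + 42*y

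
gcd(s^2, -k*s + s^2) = s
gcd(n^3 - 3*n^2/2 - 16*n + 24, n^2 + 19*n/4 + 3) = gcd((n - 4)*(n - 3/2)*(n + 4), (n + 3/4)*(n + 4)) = n + 4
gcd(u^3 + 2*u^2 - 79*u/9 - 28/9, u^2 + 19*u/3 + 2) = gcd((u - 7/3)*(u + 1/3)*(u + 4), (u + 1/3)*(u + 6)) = u + 1/3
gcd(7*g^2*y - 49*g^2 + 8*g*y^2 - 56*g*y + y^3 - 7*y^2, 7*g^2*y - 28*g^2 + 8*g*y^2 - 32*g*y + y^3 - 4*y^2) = 7*g^2 + 8*g*y + y^2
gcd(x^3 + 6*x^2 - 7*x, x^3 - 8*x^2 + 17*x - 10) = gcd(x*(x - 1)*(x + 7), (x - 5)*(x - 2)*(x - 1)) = x - 1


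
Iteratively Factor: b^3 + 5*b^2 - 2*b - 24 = (b - 2)*(b^2 + 7*b + 12) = (b - 2)*(b + 4)*(b + 3)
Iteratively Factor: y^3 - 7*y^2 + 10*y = (y - 2)*(y^2 - 5*y) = y*(y - 2)*(y - 5)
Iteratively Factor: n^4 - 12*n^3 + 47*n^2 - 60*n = (n - 3)*(n^3 - 9*n^2 + 20*n) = n*(n - 3)*(n^2 - 9*n + 20) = n*(n - 4)*(n - 3)*(n - 5)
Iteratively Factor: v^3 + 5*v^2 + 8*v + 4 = (v + 1)*(v^2 + 4*v + 4) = (v + 1)*(v + 2)*(v + 2)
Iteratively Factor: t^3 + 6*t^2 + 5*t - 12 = (t + 4)*(t^2 + 2*t - 3) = (t + 3)*(t + 4)*(t - 1)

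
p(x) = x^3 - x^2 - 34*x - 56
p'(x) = 3*x^2 - 2*x - 34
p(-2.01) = 0.18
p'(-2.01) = -17.86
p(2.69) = -135.23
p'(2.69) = -17.67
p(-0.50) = -39.38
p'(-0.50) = -32.25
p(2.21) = -125.23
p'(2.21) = -23.77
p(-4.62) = -18.88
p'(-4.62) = 39.27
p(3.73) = -144.84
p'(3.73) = 0.28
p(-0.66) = -34.28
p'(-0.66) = -31.37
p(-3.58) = 7.02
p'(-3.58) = 11.61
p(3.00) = -140.00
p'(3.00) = -13.00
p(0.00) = -56.00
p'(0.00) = -34.00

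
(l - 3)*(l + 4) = l^2 + l - 12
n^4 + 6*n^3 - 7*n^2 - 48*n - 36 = (n - 3)*(n + 1)*(n + 2)*(n + 6)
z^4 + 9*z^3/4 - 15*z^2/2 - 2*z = z*(z - 2)*(z + 1/4)*(z + 4)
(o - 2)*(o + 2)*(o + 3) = o^3 + 3*o^2 - 4*o - 12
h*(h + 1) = h^2 + h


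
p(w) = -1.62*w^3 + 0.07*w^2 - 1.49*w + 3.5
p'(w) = -4.86*w^2 + 0.14*w - 1.49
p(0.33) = 2.96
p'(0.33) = -1.97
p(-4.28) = 138.17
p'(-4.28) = -91.12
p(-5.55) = 290.87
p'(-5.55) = -151.97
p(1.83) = -8.92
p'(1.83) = -17.51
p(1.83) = -8.92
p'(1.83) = -17.51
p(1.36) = -2.47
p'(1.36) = -10.29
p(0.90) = 1.03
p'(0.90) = -5.30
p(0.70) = 1.94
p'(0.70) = -3.77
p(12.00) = -2803.66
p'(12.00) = -699.65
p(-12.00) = 2830.82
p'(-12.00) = -703.01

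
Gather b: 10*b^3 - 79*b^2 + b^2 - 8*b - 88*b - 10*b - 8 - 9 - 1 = 10*b^3 - 78*b^2 - 106*b - 18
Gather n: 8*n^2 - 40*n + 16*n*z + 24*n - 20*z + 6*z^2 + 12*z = 8*n^2 + n*(16*z - 16) + 6*z^2 - 8*z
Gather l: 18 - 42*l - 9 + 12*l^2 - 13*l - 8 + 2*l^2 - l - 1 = 14*l^2 - 56*l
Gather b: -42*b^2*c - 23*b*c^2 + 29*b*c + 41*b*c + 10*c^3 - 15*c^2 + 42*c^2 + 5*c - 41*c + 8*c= -42*b^2*c + b*(-23*c^2 + 70*c) + 10*c^3 + 27*c^2 - 28*c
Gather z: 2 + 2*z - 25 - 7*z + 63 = 40 - 5*z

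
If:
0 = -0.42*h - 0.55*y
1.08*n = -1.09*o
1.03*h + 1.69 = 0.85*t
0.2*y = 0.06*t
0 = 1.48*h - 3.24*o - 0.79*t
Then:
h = -0.53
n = 0.58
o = -0.57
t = 1.35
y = 0.40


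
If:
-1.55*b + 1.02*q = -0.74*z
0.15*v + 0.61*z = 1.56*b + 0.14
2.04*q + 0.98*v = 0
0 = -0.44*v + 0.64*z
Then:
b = 0.00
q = -0.12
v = 0.25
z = 0.17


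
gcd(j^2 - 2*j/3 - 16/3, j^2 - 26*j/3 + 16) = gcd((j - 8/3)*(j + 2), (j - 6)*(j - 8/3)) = j - 8/3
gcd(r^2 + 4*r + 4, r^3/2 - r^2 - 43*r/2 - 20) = 1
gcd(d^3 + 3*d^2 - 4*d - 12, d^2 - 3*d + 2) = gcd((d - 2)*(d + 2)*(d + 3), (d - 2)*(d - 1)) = d - 2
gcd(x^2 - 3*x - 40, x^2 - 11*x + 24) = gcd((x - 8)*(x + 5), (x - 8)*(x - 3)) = x - 8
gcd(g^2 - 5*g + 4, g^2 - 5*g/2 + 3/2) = g - 1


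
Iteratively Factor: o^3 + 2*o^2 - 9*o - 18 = (o + 3)*(o^2 - o - 6) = (o - 3)*(o + 3)*(o + 2)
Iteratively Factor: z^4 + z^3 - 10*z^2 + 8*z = (z - 1)*(z^3 + 2*z^2 - 8*z) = z*(z - 1)*(z^2 + 2*z - 8) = z*(z - 1)*(z + 4)*(z - 2)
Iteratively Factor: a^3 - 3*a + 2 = (a - 1)*(a^2 + a - 2) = (a - 1)^2*(a + 2)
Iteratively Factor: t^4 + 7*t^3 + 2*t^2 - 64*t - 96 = (t + 2)*(t^3 + 5*t^2 - 8*t - 48) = (t + 2)*(t + 4)*(t^2 + t - 12) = (t + 2)*(t + 4)^2*(t - 3)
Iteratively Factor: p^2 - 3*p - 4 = (p + 1)*(p - 4)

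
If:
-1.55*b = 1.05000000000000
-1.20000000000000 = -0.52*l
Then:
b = -0.68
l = 2.31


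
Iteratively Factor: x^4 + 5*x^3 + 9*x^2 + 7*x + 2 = (x + 1)*(x^3 + 4*x^2 + 5*x + 2) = (x + 1)*(x + 2)*(x^2 + 2*x + 1) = (x + 1)^2*(x + 2)*(x + 1)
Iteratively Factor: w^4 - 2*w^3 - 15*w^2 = (w)*(w^3 - 2*w^2 - 15*w) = w*(w + 3)*(w^2 - 5*w) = w^2*(w + 3)*(w - 5)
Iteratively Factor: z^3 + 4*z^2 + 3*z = (z + 1)*(z^2 + 3*z) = (z + 1)*(z + 3)*(z)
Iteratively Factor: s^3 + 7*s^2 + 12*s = (s + 4)*(s^2 + 3*s) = s*(s + 4)*(s + 3)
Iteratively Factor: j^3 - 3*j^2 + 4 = (j - 2)*(j^2 - j - 2) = (j - 2)^2*(j + 1)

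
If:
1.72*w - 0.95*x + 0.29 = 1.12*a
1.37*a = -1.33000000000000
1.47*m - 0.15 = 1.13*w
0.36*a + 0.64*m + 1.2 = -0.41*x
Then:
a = -0.97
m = -0.84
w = -1.22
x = -0.77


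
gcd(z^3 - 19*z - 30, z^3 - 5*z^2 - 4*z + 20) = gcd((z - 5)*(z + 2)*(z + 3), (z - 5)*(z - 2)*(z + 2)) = z^2 - 3*z - 10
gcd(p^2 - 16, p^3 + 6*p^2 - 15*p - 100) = p - 4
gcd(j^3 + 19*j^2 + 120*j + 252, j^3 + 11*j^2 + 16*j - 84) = j^2 + 13*j + 42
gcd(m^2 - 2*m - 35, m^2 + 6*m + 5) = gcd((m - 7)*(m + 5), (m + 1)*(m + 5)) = m + 5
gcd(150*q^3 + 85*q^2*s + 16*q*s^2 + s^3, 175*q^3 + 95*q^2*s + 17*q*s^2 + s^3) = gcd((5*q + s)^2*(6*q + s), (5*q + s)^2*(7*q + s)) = 25*q^2 + 10*q*s + s^2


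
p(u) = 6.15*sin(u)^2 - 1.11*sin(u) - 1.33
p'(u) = 12.3*sin(u)*cos(u) - 1.11*cos(u)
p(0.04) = -1.36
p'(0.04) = -0.62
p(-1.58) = 5.93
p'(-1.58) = 0.12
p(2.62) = -0.36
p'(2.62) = -4.35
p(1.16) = 2.82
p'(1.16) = 4.06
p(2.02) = 2.66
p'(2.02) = -4.33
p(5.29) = 3.92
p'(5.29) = -6.23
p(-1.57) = 5.93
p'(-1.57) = -0.01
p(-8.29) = 4.73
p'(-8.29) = 5.18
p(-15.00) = 1.99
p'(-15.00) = 6.92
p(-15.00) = 1.99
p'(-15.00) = 6.92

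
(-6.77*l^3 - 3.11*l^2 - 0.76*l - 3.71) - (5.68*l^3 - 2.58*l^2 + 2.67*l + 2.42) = -12.45*l^3 - 0.53*l^2 - 3.43*l - 6.13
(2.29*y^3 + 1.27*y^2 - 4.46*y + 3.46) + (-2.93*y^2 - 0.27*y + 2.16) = 2.29*y^3 - 1.66*y^2 - 4.73*y + 5.62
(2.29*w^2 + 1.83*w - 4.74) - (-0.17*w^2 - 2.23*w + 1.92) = 2.46*w^2 + 4.06*w - 6.66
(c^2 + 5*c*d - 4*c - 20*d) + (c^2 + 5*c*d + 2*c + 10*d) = 2*c^2 + 10*c*d - 2*c - 10*d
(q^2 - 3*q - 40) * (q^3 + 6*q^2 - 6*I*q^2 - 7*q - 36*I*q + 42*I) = q^5 + 3*q^4 - 6*I*q^4 - 65*q^3 - 18*I*q^3 - 219*q^2 + 390*I*q^2 + 280*q + 1314*I*q - 1680*I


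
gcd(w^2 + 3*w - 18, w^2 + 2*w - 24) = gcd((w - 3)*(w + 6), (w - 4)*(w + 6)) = w + 6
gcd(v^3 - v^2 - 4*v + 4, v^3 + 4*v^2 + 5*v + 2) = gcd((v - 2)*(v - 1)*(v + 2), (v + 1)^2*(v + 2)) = v + 2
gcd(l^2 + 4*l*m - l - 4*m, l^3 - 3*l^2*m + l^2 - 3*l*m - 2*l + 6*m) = l - 1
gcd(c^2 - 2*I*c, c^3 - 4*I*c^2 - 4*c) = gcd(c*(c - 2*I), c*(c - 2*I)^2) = c^2 - 2*I*c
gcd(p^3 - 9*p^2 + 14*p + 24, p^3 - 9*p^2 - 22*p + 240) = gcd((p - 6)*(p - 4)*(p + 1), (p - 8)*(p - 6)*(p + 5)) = p - 6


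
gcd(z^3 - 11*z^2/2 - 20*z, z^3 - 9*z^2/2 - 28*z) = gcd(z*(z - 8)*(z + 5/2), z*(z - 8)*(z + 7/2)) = z^2 - 8*z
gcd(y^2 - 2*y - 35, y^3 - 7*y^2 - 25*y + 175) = y^2 - 2*y - 35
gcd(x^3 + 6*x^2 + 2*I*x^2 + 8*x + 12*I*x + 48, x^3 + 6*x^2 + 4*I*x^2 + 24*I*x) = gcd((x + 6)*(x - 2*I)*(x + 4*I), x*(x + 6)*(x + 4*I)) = x^2 + x*(6 + 4*I) + 24*I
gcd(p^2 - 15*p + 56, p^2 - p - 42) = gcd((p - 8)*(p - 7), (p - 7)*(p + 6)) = p - 7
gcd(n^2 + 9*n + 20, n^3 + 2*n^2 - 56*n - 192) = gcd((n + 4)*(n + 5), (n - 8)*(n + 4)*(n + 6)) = n + 4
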